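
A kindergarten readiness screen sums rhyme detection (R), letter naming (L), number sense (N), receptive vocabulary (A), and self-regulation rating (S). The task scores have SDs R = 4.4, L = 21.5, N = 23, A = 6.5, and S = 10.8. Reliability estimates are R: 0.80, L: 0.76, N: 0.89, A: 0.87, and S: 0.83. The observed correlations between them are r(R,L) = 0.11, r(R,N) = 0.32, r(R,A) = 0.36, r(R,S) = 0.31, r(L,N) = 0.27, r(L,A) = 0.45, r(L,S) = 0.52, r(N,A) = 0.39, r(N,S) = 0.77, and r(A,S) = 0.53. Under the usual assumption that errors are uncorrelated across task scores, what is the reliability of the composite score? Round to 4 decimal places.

Var(R+L+N+A+S) = 4.4² + 21.5² + 23² + 6.5² + 10.8² + 2·[4.4·21.5·0.11 + 4.4·23·0.32 + 4.4·6.5·0.36 + 4.4·10.8·0.31 + 21.5·23·0.27 + 21.5·6.5·0.45 + 21.5·10.8·0.52 + 23·6.5·0.39 + 23·10.8·0.77 + 6.5·10.8·0.53] = 1169.5 + 1343.49 = 2512.99.
With uncorrelated errors the cross-covariances are all true-score covariance, so they carry over unchanged; only the diagonal terms shrink to ρᵢσᵢ².
True-score variance = [4.4²·0.80 + 21.5²·0.76 + 23²·0.89 + 6.5²·0.87 + 10.8²·0.83] + 1343.49 = 971.177 + 1343.49 = 2314.66.
Reliability = 2314.66 / 2512.99 = 0.9211.

0.9211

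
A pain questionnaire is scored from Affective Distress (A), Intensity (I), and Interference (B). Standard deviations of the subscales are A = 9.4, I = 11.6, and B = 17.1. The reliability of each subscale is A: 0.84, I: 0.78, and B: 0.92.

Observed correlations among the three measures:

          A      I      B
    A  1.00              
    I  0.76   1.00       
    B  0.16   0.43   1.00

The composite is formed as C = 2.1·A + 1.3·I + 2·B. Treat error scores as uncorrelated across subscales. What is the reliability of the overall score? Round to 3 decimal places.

0.929

Var(C) = 2.1²·9.4² + 1.3²·11.6² + 2²·17.1² + 2·[2.73·9.4·11.6·0.76 + 4.2·9.4·17.1·0.16 + 2.6·11.6·17.1·0.43] = 1786.71 + 1112.04 = 2898.75.
With uncorrelated errors the cross-covariances are all true-score covariance, so they carry over unchanged; only the diagonal terms shrink to ρᵢσᵢ².
True-score variance = [2.1²·9.4²·0.84 + 1.3²·11.6²·0.78 + 2²·17.1²·0.92] + 1112.04 = 1580.77 + 1112.04 = 2692.81.
Reliability = 2692.81 / 2898.75 = 0.929.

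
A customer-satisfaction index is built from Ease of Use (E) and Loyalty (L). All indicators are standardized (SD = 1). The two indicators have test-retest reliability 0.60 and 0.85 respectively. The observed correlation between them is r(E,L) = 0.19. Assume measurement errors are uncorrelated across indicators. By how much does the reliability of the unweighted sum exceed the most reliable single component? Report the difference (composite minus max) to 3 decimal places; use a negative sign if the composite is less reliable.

Var(sum) = 2 + 0.38 = 2.38; true-score variance = 1.45 + 0.38 = 1.83; composite reliability = 0.7689.
Max component reliability = 0.8500.
Difference = 0.7689 − 0.8500 = -0.081.

-0.081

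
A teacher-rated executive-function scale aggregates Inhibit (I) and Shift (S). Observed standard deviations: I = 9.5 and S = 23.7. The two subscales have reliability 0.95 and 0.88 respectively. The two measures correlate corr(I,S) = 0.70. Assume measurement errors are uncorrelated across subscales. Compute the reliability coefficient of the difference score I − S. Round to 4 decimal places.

0.7864

Var(I−S) = 9.5² + 23.7² − 2·9.5·23.7·0.70 = 651.94 − 315.21 = 336.73.
Because errors are independent across components, Cov(Tᵢ,Tⱼ) = Cov(Xᵢ,Xⱼ); the off-diagonal part of the true-score variance is the same as above.
True-score variance = [9.5²·0.95 + 23.7²·0.88] − 315.21 = 580.025 − 315.21 = 264.815.
Reliability = 264.815 / 336.73 = 0.7864.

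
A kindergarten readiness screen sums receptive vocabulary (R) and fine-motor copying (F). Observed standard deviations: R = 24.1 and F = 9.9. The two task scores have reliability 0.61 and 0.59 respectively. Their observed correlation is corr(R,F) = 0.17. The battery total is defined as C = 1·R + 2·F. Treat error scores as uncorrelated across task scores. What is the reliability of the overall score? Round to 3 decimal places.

0.659

Var(C) = 24.1² + 2²·9.9² + 2·[2·24.1·9.9·0.17] = 972.85 + 162.241 = 1135.09.
Under uncorrelated errors the observed covariances equal the true-score covariances, so only the own-variance terms attenuate.
True-score variance = [24.1²·0.61 + 2²·9.9²·0.59] + 162.241 = 585.598 + 162.241 = 747.839.
Reliability = 747.839 / 1135.09 = 0.659.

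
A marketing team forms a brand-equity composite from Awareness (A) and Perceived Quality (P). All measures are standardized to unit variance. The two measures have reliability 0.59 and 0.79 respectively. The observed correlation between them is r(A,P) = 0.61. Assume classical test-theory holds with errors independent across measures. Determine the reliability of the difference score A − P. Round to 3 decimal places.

0.205

Var(A−P) = 1 + 1 − 2·0.61 = 2 − 1.22 = 0.78.
With uncorrelated errors the cross-covariances are all true-score covariance, so they carry over unchanged; only the diagonal terms shrink to ρᵢσᵢ².
True-score variance = [0.59 + 0.79] − 1.22 = 1.38 − 1.22 = 0.16.
Reliability = 0.16 / 0.78 = 0.205.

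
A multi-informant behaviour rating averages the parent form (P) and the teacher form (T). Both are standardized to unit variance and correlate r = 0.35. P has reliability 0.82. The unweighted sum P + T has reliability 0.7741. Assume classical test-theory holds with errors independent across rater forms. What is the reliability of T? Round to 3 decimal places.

0.570

Var(P+T) = 2 + 2·0.35 = 2.700.
True-score variance = ρ_P + ρ_T + 2·0.35, so 0.7741 = (0.82 + ρ_T + 0.70) / 2.700.
ρ_T = 0.7741·2.700 − 0.82 − 0.70 = 0.570.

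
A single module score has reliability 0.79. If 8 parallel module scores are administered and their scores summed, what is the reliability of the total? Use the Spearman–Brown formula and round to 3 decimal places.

0.968

ρ_k = kρ / (1 + (k−1)ρ) = 8·0.79 / (1 + 7·0.79) = 6.320 / 6.530 = 0.968.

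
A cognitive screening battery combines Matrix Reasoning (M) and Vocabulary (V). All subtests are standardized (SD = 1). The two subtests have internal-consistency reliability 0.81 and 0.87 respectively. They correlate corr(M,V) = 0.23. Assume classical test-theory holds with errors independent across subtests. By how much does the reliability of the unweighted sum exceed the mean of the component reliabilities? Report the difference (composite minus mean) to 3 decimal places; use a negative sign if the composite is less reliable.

0.030

Var(sum) = 2 + 0.46 = 2.46; true-score variance = 1.68 + 0.46 = 2.14; composite reliability = 0.8699.
Mean component reliability = 0.8400.
Difference = 0.8699 − 0.8400 = 0.030.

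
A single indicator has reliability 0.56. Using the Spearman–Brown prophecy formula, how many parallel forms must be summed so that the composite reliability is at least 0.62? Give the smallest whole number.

2

k ≥ ρ*(1−ρ₁)/(ρ₁(1−ρ*)) = 0.62·0.44 / (0.56·0.38) = 1.282.
Smallest integer k = 2.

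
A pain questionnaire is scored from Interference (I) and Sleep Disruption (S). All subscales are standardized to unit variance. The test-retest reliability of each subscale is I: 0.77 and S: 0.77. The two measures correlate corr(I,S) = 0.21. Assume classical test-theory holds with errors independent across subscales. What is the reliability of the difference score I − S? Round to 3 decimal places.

Var(I−S) = 1 + 1 − 2·0.21 = 2 − 0.42 = 1.58.
Under uncorrelated errors the observed covariances equal the true-score covariances, so only the own-variance terms attenuate.
True-score variance = [0.77 + 0.77] − 0.42 = 1.54 − 0.42 = 1.12.
Reliability = 1.12 / 1.58 = 0.709.

0.709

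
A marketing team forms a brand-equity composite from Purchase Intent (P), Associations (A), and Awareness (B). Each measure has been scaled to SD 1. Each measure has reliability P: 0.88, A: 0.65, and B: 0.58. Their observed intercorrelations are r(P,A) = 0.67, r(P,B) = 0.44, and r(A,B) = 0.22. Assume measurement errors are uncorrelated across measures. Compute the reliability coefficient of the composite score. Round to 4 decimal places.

Var(P+A+B) = 3 + 2·[0.67 + 0.44 + 0.22] = 3 + 2.66 = 5.66.
With uncorrelated errors the cross-covariances are all true-score covariance, so they carry over unchanged; only the diagonal terms shrink to ρᵢσᵢ².
True-score variance = [0.88 + 0.65 + 0.58] + 2.66 = 2.11 + 2.66 = 4.77.
Reliability = 4.77 / 5.66 = 0.8428.

0.8428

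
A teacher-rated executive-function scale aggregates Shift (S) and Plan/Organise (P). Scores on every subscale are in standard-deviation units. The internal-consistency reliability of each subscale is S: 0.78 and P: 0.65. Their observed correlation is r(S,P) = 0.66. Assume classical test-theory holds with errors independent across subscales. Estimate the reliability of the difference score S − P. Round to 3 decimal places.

Var(S−P) = 1 + 1 − 2·0.66 = 2 − 1.32 = 0.68.
Because errors are independent across components, Cov(Tᵢ,Tⱼ) = Cov(Xᵢ,Xⱼ); the off-diagonal part of the true-score variance is the same as above.
True-score variance = [0.78 + 0.65] − 1.32 = 1.43 − 1.32 = 0.11.
Reliability = 0.11 / 0.68 = 0.162.

0.162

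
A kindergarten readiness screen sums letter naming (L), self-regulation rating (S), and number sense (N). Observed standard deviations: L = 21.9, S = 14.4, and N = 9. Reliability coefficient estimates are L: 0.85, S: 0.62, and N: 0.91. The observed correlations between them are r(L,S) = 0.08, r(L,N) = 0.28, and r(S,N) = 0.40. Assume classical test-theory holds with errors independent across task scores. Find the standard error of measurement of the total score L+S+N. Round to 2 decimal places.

12.57

Var(total) = 767.97 + 264.514 = 1032.48.
True-score variance = 609.942 + 264.514 = 874.455, so reliability = 0.8469.
Error variance = 1032.48 − 874.455 = 158.028; SEM = √158.028 = 12.57.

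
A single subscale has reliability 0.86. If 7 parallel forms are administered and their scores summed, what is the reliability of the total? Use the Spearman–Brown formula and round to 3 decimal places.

0.977

ρ_k = kρ / (1 + (k−1)ρ) = 7·0.86 / (1 + 6·0.86) = 6.020 / 6.160 = 0.977.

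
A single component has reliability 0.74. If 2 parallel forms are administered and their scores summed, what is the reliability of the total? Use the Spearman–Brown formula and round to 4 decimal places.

ρ_k = kρ / (1 + (k−1)ρ) = 2·0.74 / (1 + 1·0.74) = 1.480 / 1.740 = 0.8506.

0.8506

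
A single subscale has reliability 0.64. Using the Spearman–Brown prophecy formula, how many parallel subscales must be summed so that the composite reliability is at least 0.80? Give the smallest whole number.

k ≥ ρ*(1−ρ₁)/(ρ₁(1−ρ*)) = 0.80·0.36 / (0.64·0.20) = 2.250.
Smallest integer k = 3.

3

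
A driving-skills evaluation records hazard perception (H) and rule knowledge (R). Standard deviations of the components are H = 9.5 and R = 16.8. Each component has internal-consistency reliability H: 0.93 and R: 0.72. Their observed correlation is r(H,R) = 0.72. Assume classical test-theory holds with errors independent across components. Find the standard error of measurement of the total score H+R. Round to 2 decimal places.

Var(total) = 372.49 + 229.824 = 602.314.
True-score variance = 287.145 + 229.824 = 516.969, so reliability = 0.8583.
Error variance = 602.314 − 516.969 = 85.3447; SEM = √85.3447 = 9.24.

9.24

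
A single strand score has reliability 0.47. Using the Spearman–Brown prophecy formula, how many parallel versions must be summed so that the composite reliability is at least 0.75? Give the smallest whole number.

k ≥ ρ*(1−ρ₁)/(ρ₁(1−ρ*)) = 0.75·0.53 / (0.47·0.25) = 3.383.
Smallest integer k = 4.

4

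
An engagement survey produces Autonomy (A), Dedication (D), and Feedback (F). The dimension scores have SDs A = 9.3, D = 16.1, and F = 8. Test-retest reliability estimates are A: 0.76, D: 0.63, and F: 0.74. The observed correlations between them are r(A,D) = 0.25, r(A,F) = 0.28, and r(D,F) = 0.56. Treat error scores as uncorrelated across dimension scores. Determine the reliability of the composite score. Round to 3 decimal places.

Var(A+D+F) = 9.3² + 16.1² + 8² + 2·[9.3·16.1·0.25 + 9.3·8·0.28 + 16.1·8·0.56] = 409.7 + 260.785 = 670.485.
Under uncorrelated errors the observed covariances equal the true-score covariances, so only the own-variance terms attenuate.
True-score variance = [9.3²·0.76 + 16.1²·0.63 + 8²·0.74] + 260.785 = 276.395 + 260.785 = 537.18.
Reliability = 537.18 / 670.485 = 0.801.

0.801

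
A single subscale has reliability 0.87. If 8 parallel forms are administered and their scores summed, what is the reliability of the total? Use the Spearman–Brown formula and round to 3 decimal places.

ρ_k = kρ / (1 + (k−1)ρ) = 8·0.87 / (1 + 7·0.87) = 6.960 / 7.090 = 0.982.

0.982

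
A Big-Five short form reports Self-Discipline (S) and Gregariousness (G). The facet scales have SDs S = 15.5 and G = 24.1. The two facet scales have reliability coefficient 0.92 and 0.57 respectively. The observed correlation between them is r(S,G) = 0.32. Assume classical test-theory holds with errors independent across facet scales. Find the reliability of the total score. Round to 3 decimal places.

0.746

Var(S+G) = 15.5² + 24.1² + 2·[15.5·24.1·0.32] = 821.06 + 239.072 = 1060.13.
Because errors are independent across components, Cov(Tᵢ,Tⱼ) = Cov(Xᵢ,Xⱼ); the off-diagonal part of the true-score variance is the same as above.
True-score variance = [15.5²·0.92 + 24.1²·0.57] + 239.072 = 552.092 + 239.072 = 791.164.
Reliability = 791.164 / 1060.13 = 0.746.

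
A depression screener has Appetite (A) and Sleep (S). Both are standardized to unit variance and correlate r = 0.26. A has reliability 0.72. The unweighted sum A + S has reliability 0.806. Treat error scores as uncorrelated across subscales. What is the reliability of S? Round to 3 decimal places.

0.791

Var(A+S) = 2 + 2·0.26 = 2.520.
True-score variance = ρ_A + ρ_S + 2·0.26, so 0.806 = (0.72 + ρ_S + 0.52) / 2.520.
ρ_S = 0.806·2.520 − 0.72 − 0.52 = 0.791.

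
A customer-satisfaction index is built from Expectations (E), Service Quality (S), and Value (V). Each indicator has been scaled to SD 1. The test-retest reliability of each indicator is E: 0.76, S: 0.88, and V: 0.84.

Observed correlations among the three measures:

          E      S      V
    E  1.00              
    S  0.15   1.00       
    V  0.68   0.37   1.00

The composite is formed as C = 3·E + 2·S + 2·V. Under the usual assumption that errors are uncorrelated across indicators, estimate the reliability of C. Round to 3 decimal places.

Var(C) = 3² + 2² + 2² + 2·[6·0.15 + 6·0.68 + 4·0.37] = 17 + 12.92 = 29.92.
With uncorrelated errors the cross-covariances are all true-score covariance, so they carry over unchanged; only the diagonal terms shrink to ρᵢσᵢ².
True-score variance = [3²·0.76 + 2²·0.88 + 2²·0.84] + 12.92 = 13.72 + 12.92 = 26.64.
Reliability = 26.64 / 29.92 = 0.890.

0.890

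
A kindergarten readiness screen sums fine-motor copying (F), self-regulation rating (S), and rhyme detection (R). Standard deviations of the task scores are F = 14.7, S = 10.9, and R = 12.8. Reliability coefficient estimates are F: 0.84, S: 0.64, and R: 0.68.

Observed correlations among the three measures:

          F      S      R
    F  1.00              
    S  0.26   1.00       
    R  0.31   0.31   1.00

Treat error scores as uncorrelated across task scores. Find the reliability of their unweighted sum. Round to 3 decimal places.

0.835

Var(F+S+R) = 14.7² + 10.9² + 12.8² + 2·[14.7·10.9·0.26 + 14.7·12.8·0.31 + 10.9·12.8·0.31] = 498.74 + 286.481 = 785.221.
Under uncorrelated errors the observed covariances equal the true-score covariances, so only the own-variance terms attenuate.
True-score variance = [14.7²·0.84 + 10.9²·0.64 + 12.8²·0.68] + 286.481 = 368.965 + 286.481 = 655.446.
Reliability = 655.446 / 785.221 = 0.835.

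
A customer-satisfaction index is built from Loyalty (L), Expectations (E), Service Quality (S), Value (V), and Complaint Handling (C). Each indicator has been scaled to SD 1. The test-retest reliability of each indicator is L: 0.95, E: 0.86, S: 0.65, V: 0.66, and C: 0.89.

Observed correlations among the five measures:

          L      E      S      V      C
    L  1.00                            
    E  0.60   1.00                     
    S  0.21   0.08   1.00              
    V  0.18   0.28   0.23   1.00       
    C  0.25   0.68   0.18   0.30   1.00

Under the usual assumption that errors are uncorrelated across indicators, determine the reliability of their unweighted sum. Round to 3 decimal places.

0.910

Var(L+E+S+V+C) = 5 + 2·[0.60 + 0.21 + 0.18 + 0.25 + 0.08 + 0.28 + 0.68 + 0.23 + 0.18 + 0.30] = 5 + 5.98 = 10.98.
With uncorrelated errors the cross-covariances are all true-score covariance, so they carry over unchanged; only the diagonal terms shrink to ρᵢσᵢ².
True-score variance = [0.95 + 0.86 + 0.65 + 0.66 + 0.89] + 5.98 = 4.01 + 5.98 = 9.99.
Reliability = 9.99 / 10.98 = 0.910.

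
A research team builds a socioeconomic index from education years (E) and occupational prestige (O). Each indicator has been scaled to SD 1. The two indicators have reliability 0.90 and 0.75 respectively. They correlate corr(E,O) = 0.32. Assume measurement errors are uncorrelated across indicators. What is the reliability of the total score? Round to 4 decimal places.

0.8674

Var(E+O) = 2 + 2·[0.32] = 2 + 0.64 = 2.64.
Under uncorrelated errors the observed covariances equal the true-score covariances, so only the own-variance terms attenuate.
True-score variance = [0.90 + 0.75] + 0.64 = 1.65 + 0.64 = 2.29.
Reliability = 2.29 / 2.64 = 0.8674.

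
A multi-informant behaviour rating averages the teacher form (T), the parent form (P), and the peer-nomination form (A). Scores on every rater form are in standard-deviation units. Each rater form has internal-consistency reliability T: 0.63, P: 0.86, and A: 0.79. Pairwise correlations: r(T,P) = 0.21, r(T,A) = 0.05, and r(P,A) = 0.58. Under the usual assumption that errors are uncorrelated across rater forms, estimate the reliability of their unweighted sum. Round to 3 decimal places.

0.846

Var(T+P+A) = 3 + 2·[0.21 + 0.05 + 0.58] = 3 + 1.68 = 4.68.
Because errors are independent across components, Cov(Tᵢ,Tⱼ) = Cov(Xᵢ,Xⱼ); the off-diagonal part of the true-score variance is the same as above.
True-score variance = [0.63 + 0.86 + 0.79] + 1.68 = 2.28 + 1.68 = 3.96.
Reliability = 3.96 / 4.68 = 0.846.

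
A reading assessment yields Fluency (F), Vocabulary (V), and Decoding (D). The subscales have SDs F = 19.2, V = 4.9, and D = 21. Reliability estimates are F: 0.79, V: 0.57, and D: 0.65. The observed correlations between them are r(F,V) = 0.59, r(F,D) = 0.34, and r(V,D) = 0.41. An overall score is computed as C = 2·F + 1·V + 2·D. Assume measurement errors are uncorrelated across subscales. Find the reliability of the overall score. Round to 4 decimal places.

0.8027

Var(C) = 2²·19.2² + 4.9² + 2²·21² + 2·[2·19.2·4.9·0.59 + 4·19.2·21·0.34 + 2·4.9·21·0.41] = 3262.57 + 1487.49 = 4750.06.
Under uncorrelated errors the observed covariances equal the true-score covariances, so only the own-variance terms attenuate.
True-score variance = [2²·19.2²·0.79 + 4.9²·0.57 + 2²·21²·0.65] + 1487.49 = 2325.19 + 1487.49 = 3812.68.
Reliability = 3812.68 / 4750.06 = 0.8027.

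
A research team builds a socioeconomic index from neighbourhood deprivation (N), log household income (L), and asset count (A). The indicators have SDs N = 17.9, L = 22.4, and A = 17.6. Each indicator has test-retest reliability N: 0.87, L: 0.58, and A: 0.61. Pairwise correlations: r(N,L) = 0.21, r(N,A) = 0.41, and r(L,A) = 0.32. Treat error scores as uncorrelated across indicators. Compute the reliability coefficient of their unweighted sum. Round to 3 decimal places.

Var(N+L+A) = 17.9² + 22.4² + 17.6² + 2·[17.9·22.4·0.21 + 17.9·17.6·0.41 + 22.4·17.6·0.32] = 1131.93 + 679.05 = 1810.98.
Under uncorrelated errors the observed covariances equal the true-score covariances, so only the own-variance terms attenuate.
True-score variance = [17.9²·0.87 + 22.4²·0.58 + 17.6²·0.61] + 679.05 = 758.731 + 679.05 = 1437.78.
Reliability = 1437.78 / 1810.98 = 0.794.

0.794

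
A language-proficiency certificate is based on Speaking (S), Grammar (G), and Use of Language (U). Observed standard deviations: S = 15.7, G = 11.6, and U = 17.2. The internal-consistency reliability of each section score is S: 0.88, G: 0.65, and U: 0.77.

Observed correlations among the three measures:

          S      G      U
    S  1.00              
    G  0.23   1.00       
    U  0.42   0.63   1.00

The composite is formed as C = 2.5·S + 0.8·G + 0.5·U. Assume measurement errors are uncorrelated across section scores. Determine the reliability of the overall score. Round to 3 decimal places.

Var(C) = 2.5²·15.7² + 0.8²·11.6² + 0.5²·17.2² + 2·[2·15.7·11.6·0.23 + 1.25·15.7·17.2·0.42 + 0.4·11.6·17.2·0.63] = 1700.64 + 551.65 = 2252.29.
With uncorrelated errors the cross-covariances are all true-score covariance, so they carry over unchanged; only the diagonal terms shrink to ρᵢσᵢ².
True-score variance = [2.5²·15.7²·0.88 + 0.8²·11.6²·0.65 + 0.5²·17.2²·0.77] + 551.65 = 1468.62 + 551.65 = 2020.27.
Reliability = 2020.27 / 2252.29 = 0.897.

0.897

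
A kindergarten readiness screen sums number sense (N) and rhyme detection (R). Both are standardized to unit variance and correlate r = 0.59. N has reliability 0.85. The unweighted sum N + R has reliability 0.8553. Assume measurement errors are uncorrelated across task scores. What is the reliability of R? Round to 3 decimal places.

0.690

Var(N+R) = 2 + 2·0.59 = 3.180.
True-score variance = ρ_N + ρ_R + 2·0.59, so 0.8553 = (0.85 + ρ_R + 1.18) / 3.180.
ρ_R = 0.8553·3.180 − 0.85 − 1.18 = 0.690.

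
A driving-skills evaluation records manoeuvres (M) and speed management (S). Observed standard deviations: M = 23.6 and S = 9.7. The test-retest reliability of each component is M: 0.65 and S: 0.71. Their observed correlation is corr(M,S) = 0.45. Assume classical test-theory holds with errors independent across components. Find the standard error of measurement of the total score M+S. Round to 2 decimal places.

14.91

Var(total) = 651.05 + 206.028 = 857.078.
True-score variance = 428.828 + 206.028 = 634.856, so reliability = 0.7407.
Error variance = 857.078 − 634.856 = 222.222; SEM = √222.222 = 14.91.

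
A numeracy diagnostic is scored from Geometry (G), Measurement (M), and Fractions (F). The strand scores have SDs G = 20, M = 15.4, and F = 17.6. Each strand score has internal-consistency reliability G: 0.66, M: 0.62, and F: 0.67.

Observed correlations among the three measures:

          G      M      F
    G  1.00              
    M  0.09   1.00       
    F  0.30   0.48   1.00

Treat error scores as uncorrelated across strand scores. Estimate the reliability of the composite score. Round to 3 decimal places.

0.777

Var(G+M+F) = 20² + 15.4² + 17.6² + 2·[20·15.4·0.09 + 20·17.6·0.30 + 15.4·17.6·0.48] = 946.92 + 526.838 = 1473.76.
Under uncorrelated errors the observed covariances equal the true-score covariances, so only the own-variance terms attenuate.
True-score variance = [20²·0.66 + 15.4²·0.62 + 17.6²·0.67] + 526.838 = 618.578 + 526.838 = 1145.42.
Reliability = 1145.42 / 1473.76 = 0.777.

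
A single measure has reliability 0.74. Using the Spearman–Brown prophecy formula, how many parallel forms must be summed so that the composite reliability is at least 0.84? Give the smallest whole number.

k ≥ ρ*(1−ρ₁)/(ρ₁(1−ρ*)) = 0.84·0.26 / (0.74·0.16) = 1.845.
Smallest integer k = 2.

2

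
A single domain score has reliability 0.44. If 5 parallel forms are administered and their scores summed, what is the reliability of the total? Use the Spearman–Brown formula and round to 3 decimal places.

ρ_k = kρ / (1 + (k−1)ρ) = 5·0.44 / (1 + 4·0.44) = 2.200 / 2.760 = 0.797.

0.797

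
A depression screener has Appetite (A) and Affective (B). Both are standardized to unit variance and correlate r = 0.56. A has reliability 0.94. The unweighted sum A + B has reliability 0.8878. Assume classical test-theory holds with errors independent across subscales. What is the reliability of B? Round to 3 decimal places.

0.710

Var(A+B) = 2 + 2·0.56 = 3.120.
True-score variance = ρ_A + ρ_B + 2·0.56, so 0.8878 = (0.94 + ρ_B + 1.12) / 3.120.
ρ_B = 0.8878·3.120 − 0.94 − 1.12 = 0.710.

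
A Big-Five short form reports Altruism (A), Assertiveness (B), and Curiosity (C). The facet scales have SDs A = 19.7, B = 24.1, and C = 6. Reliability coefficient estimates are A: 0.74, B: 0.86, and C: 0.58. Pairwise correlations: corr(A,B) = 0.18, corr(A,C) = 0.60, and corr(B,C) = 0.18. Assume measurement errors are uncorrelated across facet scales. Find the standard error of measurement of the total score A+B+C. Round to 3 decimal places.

Var(total) = 1004.9 + 364.813 = 1369.71.
True-score variance = 807.563 + 364.813 = 1172.38, so reliability = 0.8559.
Error variance = 1369.71 − 1172.38 = 197.337; SEM = √197.337 = 14.048.

14.048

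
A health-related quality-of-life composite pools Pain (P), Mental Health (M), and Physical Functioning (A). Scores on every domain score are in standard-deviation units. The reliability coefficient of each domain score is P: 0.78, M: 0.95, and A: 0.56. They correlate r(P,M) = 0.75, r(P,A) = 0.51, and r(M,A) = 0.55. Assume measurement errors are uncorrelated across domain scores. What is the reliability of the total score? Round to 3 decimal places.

Var(P+M+A) = 3 + 2·[0.75 + 0.51 + 0.55] = 3 + 3.62 = 6.62.
With uncorrelated errors the cross-covariances are all true-score covariance, so they carry over unchanged; only the diagonal terms shrink to ρᵢσᵢ².
True-score variance = [0.78 + 0.95 + 0.56] + 3.62 = 2.29 + 3.62 = 5.91.
Reliability = 5.91 / 6.62 = 0.893.

0.893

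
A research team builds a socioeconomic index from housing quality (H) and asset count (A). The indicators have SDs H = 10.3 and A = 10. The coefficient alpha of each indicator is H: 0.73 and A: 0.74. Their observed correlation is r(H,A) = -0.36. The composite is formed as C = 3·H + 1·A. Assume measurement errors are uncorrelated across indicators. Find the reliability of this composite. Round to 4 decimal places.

0.6590

Var(C) = 3²·10.3² + 10² + 2·[3·10.3·10·(-0.36)] = 1054.81 − 222.48 = 832.33.
Because errors are independent across components, Cov(Tᵢ,Tⱼ) = Cov(Xᵢ,Xⱼ); the off-diagonal part of the true-score variance is the same as above.
True-score variance = [3²·10.3²·0.73 + 10²·0.74] − 222.48 = 771.011 − 222.48 = 548.531.
Reliability = 548.531 / 832.33 = 0.6590.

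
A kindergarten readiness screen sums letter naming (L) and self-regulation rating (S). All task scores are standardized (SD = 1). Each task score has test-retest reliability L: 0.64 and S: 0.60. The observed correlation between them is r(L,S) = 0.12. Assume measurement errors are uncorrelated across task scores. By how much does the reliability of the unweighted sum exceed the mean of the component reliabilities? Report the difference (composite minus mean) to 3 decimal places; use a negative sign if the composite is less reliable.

0.041

Var(sum) = 2 + 0.24 = 2.24; true-score variance = 1.24 + 0.24 = 1.48; composite reliability = 0.6607.
Mean component reliability = 0.6200.
Difference = 0.6607 − 0.6200 = 0.041.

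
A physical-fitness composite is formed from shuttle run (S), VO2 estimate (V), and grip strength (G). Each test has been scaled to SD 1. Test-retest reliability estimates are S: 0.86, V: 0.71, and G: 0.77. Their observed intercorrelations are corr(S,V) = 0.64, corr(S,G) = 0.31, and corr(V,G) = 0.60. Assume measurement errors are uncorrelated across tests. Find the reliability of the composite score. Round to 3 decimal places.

0.892

Var(S+V+G) = 3 + 2·[0.64 + 0.31 + 0.60] = 3 + 3.1 = 6.1.
With uncorrelated errors the cross-covariances are all true-score covariance, so they carry over unchanged; only the diagonal terms shrink to ρᵢσᵢ².
True-score variance = [0.86 + 0.71 + 0.77] + 3.1 = 2.34 + 3.1 = 5.44.
Reliability = 5.44 / 6.1 = 0.892.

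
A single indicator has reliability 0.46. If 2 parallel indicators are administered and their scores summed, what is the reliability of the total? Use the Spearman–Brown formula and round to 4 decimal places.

0.6301

ρ_k = kρ / (1 + (k−1)ρ) = 2·0.46 / (1 + 1·0.46) = 0.920 / 1.460 = 0.6301.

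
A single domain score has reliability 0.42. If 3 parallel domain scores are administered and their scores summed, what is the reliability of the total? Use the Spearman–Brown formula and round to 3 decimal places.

ρ_k = kρ / (1 + (k−1)ρ) = 3·0.42 / (1 + 2·0.42) = 1.260 / 1.840 = 0.685.

0.685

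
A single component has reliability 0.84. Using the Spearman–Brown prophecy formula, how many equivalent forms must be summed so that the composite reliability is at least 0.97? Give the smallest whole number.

7

k ≥ ρ*(1−ρ₁)/(ρ₁(1−ρ*)) = 0.97·0.16 / (0.84·0.03) = 6.159.
Smallest integer k = 7.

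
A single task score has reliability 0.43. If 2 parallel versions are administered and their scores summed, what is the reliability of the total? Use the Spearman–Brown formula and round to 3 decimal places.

ρ_k = kρ / (1 + (k−1)ρ) = 2·0.43 / (1 + 1·0.43) = 0.860 / 1.430 = 0.601.

0.601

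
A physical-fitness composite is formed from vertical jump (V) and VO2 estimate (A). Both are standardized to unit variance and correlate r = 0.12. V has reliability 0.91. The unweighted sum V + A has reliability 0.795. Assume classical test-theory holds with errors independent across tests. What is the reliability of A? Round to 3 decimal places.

0.631

Var(V+A) = 2 + 2·0.12 = 2.240.
True-score variance = ρ_V + ρ_A + 2·0.12, so 0.795 = (0.91 + ρ_A + 0.24) / 2.240.
ρ_A = 0.795·2.240 − 0.91 − 0.24 = 0.631.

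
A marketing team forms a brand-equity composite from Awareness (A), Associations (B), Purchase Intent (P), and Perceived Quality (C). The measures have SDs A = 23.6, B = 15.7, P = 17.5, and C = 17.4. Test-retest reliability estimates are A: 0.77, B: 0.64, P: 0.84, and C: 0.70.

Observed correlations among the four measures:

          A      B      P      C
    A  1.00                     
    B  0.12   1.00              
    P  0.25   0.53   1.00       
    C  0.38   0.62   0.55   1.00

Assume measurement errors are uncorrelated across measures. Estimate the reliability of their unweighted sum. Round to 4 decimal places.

Var(A+B+P+C) = 23.6² + 15.7² + 17.5² + 17.4² + 2·[23.6·15.7·0.12 + 23.6·17.5·0.25 + 23.6·17.4·0.38 + 15.7·17.5·0.53 + 15.7·17.4·0.62 + 17.5·17.4·0.55] = 1412.46 + 1572.44 = 2984.9.
Because errors are independent across components, Cov(Tᵢ,Tⱼ) = Cov(Xᵢ,Xⱼ); the off-diagonal part of the true-score variance is the same as above.
True-score variance = [23.6²·0.77 + 15.7²·0.64 + 17.5²·0.84 + 17.4²·0.70] + 1572.44 = 1055.79 + 1572.44 = 2628.23.
Reliability = 2628.23 / 2984.9 = 0.8805.

0.8805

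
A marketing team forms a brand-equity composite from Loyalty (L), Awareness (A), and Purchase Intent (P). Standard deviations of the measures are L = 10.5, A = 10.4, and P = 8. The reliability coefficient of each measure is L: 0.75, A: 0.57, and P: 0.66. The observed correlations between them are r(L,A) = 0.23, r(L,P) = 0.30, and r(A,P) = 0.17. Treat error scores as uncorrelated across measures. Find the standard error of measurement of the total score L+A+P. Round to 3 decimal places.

Var(total) = 282.41 + 128.92 = 411.33.
True-score variance = 186.579 + 128.92 = 315.499, so reliability = 0.7670.
Error variance = 411.33 − 315.499 = 95.8313; SEM = √95.8313 = 9.789.

9.789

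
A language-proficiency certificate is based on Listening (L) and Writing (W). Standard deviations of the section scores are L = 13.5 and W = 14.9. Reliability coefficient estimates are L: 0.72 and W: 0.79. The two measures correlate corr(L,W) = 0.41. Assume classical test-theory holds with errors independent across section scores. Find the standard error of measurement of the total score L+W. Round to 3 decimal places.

9.882

Var(total) = 404.26 + 164.943 = 569.203.
True-score variance = 306.608 + 164.943 = 471.551, so reliability = 0.8284.
Error variance = 569.203 − 471.551 = 97.6521; SEM = √97.6521 = 9.882.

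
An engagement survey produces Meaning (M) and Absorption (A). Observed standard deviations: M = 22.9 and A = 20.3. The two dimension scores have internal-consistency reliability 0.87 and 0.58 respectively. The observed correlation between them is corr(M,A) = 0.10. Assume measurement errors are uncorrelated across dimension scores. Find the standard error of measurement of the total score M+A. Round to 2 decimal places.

15.53

Var(total) = 936.5 + 92.974 = 1029.47.
True-score variance = 695.249 + 92.974 = 788.223, so reliability = 0.7657.
Error variance = 1029.47 − 788.223 = 241.251; SEM = √241.251 = 15.53.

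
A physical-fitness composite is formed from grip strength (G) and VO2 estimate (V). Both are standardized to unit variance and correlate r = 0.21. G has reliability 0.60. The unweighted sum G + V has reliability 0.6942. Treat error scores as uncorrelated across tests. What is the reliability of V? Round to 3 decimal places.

Var(G+V) = 2 + 2·0.21 = 2.420.
True-score variance = ρ_G + ρ_V + 2·0.21, so 0.6942 = (0.60 + ρ_V + 0.42) / 2.420.
ρ_V = 0.6942·2.420 − 0.60 − 0.42 = 0.660.

0.660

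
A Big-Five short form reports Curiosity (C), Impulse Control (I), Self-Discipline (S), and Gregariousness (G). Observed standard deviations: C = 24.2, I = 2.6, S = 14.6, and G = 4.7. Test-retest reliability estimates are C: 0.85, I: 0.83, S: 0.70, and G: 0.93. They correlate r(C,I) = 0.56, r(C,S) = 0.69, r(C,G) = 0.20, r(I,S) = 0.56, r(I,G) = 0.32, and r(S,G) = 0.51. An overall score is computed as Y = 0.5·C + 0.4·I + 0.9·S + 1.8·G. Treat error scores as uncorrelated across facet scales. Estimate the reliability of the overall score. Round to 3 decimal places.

0.901

Var(Y) = 0.5²·24.2² + 0.4²·2.6² + 0.9²·14.6² + 1.8²·4.7² + 2·[0.2·24.2·2.6·0.56 + 0.45·24.2·14.6·0.69 + 0.9·24.2·4.7·0.20 + 0.36·2.6·14.6·0.56 + 0.72·2.6·4.7·0.32 + 1.62·14.6·4.7·0.51] = 391.723 + 408.776 = 800.499.
Under uncorrelated errors the observed covariances equal the true-score covariances, so only the own-variance terms attenuate.
True-score variance = [0.5²·24.2²·0.85 + 0.4²·2.6²·0.83 + 0.9²·14.6²·0.70 + 1.8²·4.7²·0.93] + 408.776 = 312.77 + 408.776 = 721.546.
Reliability = 721.546 / 800.499 = 0.901.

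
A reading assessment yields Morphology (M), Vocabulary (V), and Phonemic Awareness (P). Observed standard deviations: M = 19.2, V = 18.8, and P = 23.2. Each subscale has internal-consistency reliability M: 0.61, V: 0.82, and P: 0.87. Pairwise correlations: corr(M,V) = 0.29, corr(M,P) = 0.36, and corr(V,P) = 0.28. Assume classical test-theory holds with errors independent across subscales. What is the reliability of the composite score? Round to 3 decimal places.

Var(M+V+P) = 19.2² + 18.8² + 23.2² + 2·[19.2·18.8·0.29 + 19.2·23.2·0.36 + 18.8·23.2·0.28] = 1260.32 + 774.323 = 2034.64.
With uncorrelated errors the cross-covariances are all true-score covariance, so they carry over unchanged; only the diagonal terms shrink to ρᵢσᵢ².
True-score variance = [19.2²·0.61 + 18.8²·0.82 + 23.2²·0.87] + 774.323 = 982.96 + 774.323 = 1757.28.
Reliability = 1757.28 / 2034.64 = 0.864.

0.864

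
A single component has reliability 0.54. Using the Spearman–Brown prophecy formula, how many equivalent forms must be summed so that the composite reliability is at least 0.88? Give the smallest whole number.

k ≥ ρ*(1−ρ₁)/(ρ₁(1−ρ*)) = 0.88·0.46 / (0.54·0.12) = 6.247.
Smallest integer k = 7.

7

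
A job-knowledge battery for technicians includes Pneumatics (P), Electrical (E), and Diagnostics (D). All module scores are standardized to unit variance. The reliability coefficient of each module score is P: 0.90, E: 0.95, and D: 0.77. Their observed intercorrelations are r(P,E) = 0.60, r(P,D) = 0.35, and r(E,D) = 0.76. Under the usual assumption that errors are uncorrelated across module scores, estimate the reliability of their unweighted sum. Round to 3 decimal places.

0.941

Var(P+E+D) = 3 + 2·[0.60 + 0.35 + 0.76] = 3 + 3.42 = 6.42.
Because errors are independent across components, Cov(Tᵢ,Tⱼ) = Cov(Xᵢ,Xⱼ); the off-diagonal part of the true-score variance is the same as above.
True-score variance = [0.90 + 0.95 + 0.77] + 3.42 = 2.62 + 3.42 = 6.04.
Reliability = 6.04 / 6.42 = 0.941.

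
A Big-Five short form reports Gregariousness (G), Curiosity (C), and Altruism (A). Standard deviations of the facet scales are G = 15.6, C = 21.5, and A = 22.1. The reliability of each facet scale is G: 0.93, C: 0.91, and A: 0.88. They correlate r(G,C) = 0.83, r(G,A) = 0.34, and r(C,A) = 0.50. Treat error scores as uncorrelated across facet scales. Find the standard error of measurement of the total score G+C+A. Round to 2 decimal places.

10.83

Var(total) = 1194.02 + 1266.35 = 2460.37.
True-score variance = 1076.77 + 1266.35 = 2343.12, so reliability = 0.9523.
Error variance = 2460.37 − 2343.12 = 117.247; SEM = √117.247 = 10.83.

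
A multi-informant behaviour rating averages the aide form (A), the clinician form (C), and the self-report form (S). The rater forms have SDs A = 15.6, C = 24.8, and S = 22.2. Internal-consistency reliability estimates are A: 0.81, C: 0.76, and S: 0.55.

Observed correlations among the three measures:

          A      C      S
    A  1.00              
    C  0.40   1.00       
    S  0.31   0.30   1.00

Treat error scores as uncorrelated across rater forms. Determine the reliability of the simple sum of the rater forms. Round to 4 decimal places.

0.8116

Var(A+C+S) = 15.6² + 24.8² + 22.2² + 2·[15.6·24.8·0.40 + 15.6·22.2·0.31 + 24.8·22.2·0.30] = 1351.24 + 854.558 = 2205.8.
Under uncorrelated errors the observed covariances equal the true-score covariances, so only the own-variance terms attenuate.
True-score variance = [15.6²·0.81 + 24.8²·0.76 + 22.2²·0.55] + 854.558 = 935.614 + 854.558 = 1790.17.
Reliability = 1790.17 / 2205.8 = 0.8116.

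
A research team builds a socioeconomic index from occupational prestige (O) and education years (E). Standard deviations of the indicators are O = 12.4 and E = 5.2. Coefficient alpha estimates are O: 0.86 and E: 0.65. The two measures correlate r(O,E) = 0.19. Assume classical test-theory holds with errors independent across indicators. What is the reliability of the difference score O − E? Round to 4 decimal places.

Var(O−E) = 12.4² + 5.2² − 2·12.4·5.2·0.19 = 180.8 − 24.5024 = 156.298.
Because errors are independent across components, Cov(Tᵢ,Tⱼ) = Cov(Xᵢ,Xⱼ); the off-diagonal part of the true-score variance is the same as above.
True-score variance = [12.4²·0.86 + 5.2²·0.65] − 24.5024 = 149.81 − 24.5024 = 125.307.
Reliability = 125.307 / 156.298 = 0.8017.

0.8017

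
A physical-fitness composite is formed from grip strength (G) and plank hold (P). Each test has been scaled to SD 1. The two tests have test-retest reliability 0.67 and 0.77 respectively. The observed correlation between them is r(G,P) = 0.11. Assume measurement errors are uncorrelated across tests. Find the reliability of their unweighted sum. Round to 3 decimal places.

0.748

Var(G+P) = 2 + 2·[0.11] = 2 + 0.22 = 2.22.
Under uncorrelated errors the observed covariances equal the true-score covariances, so only the own-variance terms attenuate.
True-score variance = [0.67 + 0.77] + 0.22 = 1.44 + 0.22 = 1.66.
Reliability = 1.66 / 2.22 = 0.748.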